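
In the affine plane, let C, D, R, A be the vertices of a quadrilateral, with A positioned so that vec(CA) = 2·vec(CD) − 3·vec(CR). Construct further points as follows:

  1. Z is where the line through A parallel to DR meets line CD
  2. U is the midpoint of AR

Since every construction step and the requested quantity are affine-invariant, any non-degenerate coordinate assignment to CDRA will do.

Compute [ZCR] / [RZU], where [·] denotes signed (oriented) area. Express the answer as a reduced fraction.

Assign C = (0, 0), D = (1, 0), R = (0, 1), A = (2, -3) — the answer is frame-independent, so this choice is without loss of generality.
1. Z is where the line through A parallel to DR meets line CD ⇒ Z = (-1, 0)
2. U is the midpoint of AR ⇒ U = (1, -1)
2·[ZCR] = 1, 2·[RZU] = 3
[ZCR]:[RZU] = 1:3 = 1/3

[ZCR]:[RZU] = 1/3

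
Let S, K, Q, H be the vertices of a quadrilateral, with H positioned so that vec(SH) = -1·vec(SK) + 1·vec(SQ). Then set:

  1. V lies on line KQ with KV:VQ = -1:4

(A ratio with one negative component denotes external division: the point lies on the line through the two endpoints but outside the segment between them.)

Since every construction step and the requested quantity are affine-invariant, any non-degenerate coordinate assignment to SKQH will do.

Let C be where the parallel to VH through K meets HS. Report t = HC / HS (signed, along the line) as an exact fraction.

t = -1/3

Set S = (0, 0), K = (1, 0), Q = (0, 1), H = (-1, 1); any affine frame gives the same invariant.
1. V lies on line KQ with KV:VQ = -1:4 ⇒ V = (4/3, -1/3)
through K parallel to VH: direction (-7/3, 4/3); meets HS at C = (-4/3, 4/3)
C = H + t·(S−H) with t = -1/3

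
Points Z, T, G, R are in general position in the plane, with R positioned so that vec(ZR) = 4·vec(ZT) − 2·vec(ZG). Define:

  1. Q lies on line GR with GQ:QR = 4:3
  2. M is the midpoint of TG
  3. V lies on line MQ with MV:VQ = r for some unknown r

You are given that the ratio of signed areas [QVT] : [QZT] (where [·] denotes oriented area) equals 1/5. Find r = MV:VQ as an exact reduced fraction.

Work in coordinates with Z = (0, 0), T = (1, 0), G = (0, 1), R = (4, -2).
1. Q lies on line GR with GQ:QR = 4:3 ⇒ Q = (16/7, -5/7)
2. M is the midpoint of TG ⇒ M = (1/2, 1/2)
3. With MV:VQ = r, write λ = r/(r+1) so V = M + λ·(Q−M); V is affine-linear in λ
Every point depending on V is an affine combination of V and λ-independent points, so each such coordinate is linear in λ; the λ² term in each signed area is a multiple of (Q−M)×(Q−M) = 0, so 2·[QVT] and 2·[QZT] are each linear in λ. Evaluating at λ=0 and λ=1:
  2·[QVT] = -2/7·λ + 2/7,   2·[QZT] = -5/7
So [QVT]:[QZT] = (-2/7·λ + 2/7) / (-5/7). Setting this equal to 1/5:
  -2/7·λ + 2/7 = 1/5·(-5/7)  ⇒  λ = 3/2
Then r = λ/(1−λ) = (3/2)/(-1/2) = -3. Check: with r = -3, V = (89/28, -37/28) and [QVT]:[QZT] = 1/5 as required.

r = -3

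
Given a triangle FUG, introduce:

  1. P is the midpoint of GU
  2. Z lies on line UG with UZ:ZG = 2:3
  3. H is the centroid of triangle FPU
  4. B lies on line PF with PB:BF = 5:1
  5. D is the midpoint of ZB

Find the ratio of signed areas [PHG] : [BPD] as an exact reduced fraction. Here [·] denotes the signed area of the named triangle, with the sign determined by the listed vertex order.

[PHG]:[BPD] = 4

Work in coordinates with F = (0, 0), U = (1, 0), G = (0, 1).
1. P is the midpoint of GU ⇒ P = (1/2, 1/2)
2. Z lies on line UG with UZ:ZG = 2:3 ⇒ Z = (3/5, 2/5)
3. H is the centroid of triangle FPU ⇒ H = (1/2, 1/6)
4. B lies on line PF with PB:BF = 5:1 ⇒ B = (1/12, 1/12)
5. D is the midpoint of ZB ⇒ D = (41/120, 29/120)
2·[PHG] = -1/6, 2·[BPD] = -1/24
[PHG]:[BPD] = -1/6:-1/24 = 4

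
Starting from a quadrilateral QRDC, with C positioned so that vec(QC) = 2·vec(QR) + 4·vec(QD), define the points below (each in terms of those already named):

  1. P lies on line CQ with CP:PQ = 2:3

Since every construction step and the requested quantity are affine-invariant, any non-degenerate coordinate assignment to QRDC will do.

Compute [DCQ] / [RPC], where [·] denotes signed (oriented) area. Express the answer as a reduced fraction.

[DCQ]:[RPC] = 5/4

Choose coordinates Q = (0, 0), R = (1, 0), D = (0, 1), C = (2, 4).
1. P lies on line CQ with CP:PQ = 2:3 ⇒ P = (6/5, 12/5)
2·[DCQ] = -2, 2·[RPC] = -8/5
[DCQ]:[RPC] = -2:-8/5 = 5/4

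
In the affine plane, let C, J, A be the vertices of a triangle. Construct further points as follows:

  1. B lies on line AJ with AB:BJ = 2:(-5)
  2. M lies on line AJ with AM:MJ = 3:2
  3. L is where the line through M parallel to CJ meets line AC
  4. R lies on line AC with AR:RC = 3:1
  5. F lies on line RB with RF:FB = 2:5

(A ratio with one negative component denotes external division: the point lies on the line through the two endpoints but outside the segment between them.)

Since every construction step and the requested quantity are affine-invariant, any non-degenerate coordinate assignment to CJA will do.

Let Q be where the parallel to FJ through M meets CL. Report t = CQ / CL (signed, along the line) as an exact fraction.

t = 73/40

Work in coordinates with C = (0, 0), J = (1, 0), A = (0, 1).
1. B lies on line AJ with AB:BJ = 2:(-5) ⇒ B = (-2/3, 5/3)
2. M lies on line AJ with AM:MJ = 3:2 ⇒ M = (3/5, 2/5)
3. L is where the line through M parallel to CJ meets line AC ⇒ L = (0, 2/5)
4. R lies on line AC with AR:RC = 3:1 ⇒ R = (0, 1/4)
5. F lies on line RB with RF:FB = 2:5 ⇒ F = (-4/21, 55/84)
through M parallel to FJ: direction (25/21, -55/84); meets CL at Q = (0, 73/100)
Q = C + t·(L−C) with t = 73/40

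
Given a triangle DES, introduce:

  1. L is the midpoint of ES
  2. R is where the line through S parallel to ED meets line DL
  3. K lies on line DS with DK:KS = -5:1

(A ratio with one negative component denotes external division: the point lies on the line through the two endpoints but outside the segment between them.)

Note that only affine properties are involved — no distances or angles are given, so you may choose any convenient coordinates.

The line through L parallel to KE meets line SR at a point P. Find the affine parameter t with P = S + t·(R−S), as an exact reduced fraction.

t = 1/10

Set D = (0, 0), E = (1, 0), S = (0, 1); any affine frame gives the same invariant.
1. L is the midpoint of ES ⇒ L = (1/2, 1/2)
2. R is where the line through S parallel to ED meets line DL ⇒ R = (1, 1)
3. K lies on line DS with DK:KS = -5:1 ⇒ K = (0, 5/4)
through L parallel to KE: direction (1, -5/4); meets SR at P = (1/10, 1)
P = S + t·(R−S) with t = 1/10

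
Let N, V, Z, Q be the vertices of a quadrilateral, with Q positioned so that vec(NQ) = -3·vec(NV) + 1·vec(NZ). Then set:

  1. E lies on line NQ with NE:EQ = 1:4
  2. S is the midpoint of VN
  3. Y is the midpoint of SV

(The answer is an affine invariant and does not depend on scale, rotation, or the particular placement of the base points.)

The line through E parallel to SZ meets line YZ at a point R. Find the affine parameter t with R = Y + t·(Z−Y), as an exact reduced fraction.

t = 5

Choose coordinates N = (0, 0), V = (1, 0), Z = (0, 1), Q = (-3, 1).
1. E lies on line NQ with NE:EQ = 1:4 ⇒ E = (-3/5, 1/5)
2. S is the midpoint of VN ⇒ S = (1/2, 0)
3. Y is the midpoint of SV ⇒ Y = (3/4, 0)
through E parallel to SZ: direction (-1/2, 1); meets YZ at R = (-3, 5)
R = Y + t·(Z−Y) with t = 5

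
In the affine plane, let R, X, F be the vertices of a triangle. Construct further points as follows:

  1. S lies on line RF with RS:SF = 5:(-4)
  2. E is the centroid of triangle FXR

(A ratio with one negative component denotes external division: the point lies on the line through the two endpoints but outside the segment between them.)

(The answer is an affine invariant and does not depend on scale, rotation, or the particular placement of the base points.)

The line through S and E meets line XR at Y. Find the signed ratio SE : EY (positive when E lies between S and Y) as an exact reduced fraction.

Assign R = (0, 0), X = (1, 0), F = (0, 1) — the answer is frame-independent, so this choice is without loss of generality.
1. S lies on line RF with RS:SF = 5:(-4) ⇒ S = (0, 5)
2. E is the centroid of triangle FXR ⇒ E = (1/3, 1/3)
line SE meets XR at Y = (5/14, 0)
E = S + t·(Y−S) with t = 14/15, so SE:EY = 14/15:1/15

SE:EY = 14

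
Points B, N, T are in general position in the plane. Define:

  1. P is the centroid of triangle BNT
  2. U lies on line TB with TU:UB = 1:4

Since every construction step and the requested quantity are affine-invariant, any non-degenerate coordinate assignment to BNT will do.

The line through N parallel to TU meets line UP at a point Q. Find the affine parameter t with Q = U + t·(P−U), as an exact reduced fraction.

t = 3

Set B = (0, 0), N = (1, 0), T = (0, 1); any affine frame gives the same invariant.
1. P is the centroid of triangle BNT ⇒ P = (1/3, 1/3)
2. U lies on line TB with TU:UB = 1:4 ⇒ U = (0, 4/5)
through N parallel to TU: direction (0, -1/5); meets UP at Q = (1, -3/5)
Q = U + t·(P−U) with t = 3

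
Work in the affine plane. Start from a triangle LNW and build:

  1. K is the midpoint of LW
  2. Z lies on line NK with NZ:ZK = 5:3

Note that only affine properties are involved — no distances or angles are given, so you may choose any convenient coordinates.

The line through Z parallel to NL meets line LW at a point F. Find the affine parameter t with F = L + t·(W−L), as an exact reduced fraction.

t = 5/16

Set L = (0, 0), N = (1, 0), W = (0, 1); any affine frame gives the same invariant.
1. K is the midpoint of LW ⇒ K = (0, 1/2)
2. Z lies on line NK with NZ:ZK = 5:3 ⇒ Z = (3/8, 5/16)
through Z parallel to NL: direction (-1, 0); meets LW at F = (0, 5/16)
F = L + t·(W−L) with t = 5/16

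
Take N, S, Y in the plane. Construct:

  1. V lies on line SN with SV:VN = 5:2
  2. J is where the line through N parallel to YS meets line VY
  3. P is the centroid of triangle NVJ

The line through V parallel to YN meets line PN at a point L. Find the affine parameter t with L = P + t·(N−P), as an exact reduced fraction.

Work in coordinates with N = (0, 0), S = (1, 0), Y = (0, 1).
1. V lies on line SN with SV:VN = 5:2 ⇒ V = (2/7, 0)
2. J is where the line through N parallel to YS meets line VY ⇒ J = (2/5, -2/5)
3. P is the centroid of triangle NVJ ⇒ P = (8/35, -2/15)
through V parallel to YN: direction (0, -1); meets PN at L = (2/7, -1/6)
L = P + t·(N−P) with t = -1/4

t = -1/4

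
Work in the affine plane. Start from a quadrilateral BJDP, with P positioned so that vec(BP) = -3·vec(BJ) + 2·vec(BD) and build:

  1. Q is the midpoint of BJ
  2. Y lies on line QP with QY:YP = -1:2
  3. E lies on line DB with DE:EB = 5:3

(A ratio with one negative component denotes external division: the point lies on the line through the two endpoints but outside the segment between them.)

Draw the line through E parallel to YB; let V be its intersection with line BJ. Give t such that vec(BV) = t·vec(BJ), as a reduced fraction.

Choose coordinates B = (0, 0), J = (1, 0), D = (0, 1), P = (-3, 2).
1. Q is the midpoint of BJ ⇒ Q = (1/2, 0)
2. Y lies on line QP with QY:YP = -1:2 ⇒ Y = (4, -2)
3. E lies on line DB with DE:EB = 5:3 ⇒ E = (0, 3/8)
through E parallel to YB: direction (-4, 2); meets BJ at V = (3/4, 0)
V = B + t·(J−B) with t = 3/4

t = 3/4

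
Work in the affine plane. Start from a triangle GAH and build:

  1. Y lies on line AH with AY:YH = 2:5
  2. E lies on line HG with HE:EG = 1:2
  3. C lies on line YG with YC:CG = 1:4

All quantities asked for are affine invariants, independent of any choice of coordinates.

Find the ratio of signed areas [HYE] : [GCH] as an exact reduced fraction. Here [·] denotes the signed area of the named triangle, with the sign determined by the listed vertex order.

Set G = (0, 0), A = (1, 0), H = (0, 1); any affine frame gives the same invariant.
1. Y lies on line AH with AY:YH = 2:5 ⇒ Y = (5/7, 2/7)
2. E lies on line HG with HE:EG = 1:2 ⇒ E = (0, 2/3)
3. C lies on line YG with YC:CG = 1:4 ⇒ C = (4/7, 8/35)
2·[HYE] = -5/21, 2·[GCH] = 4/7
[HYE]:[GCH] = -5/21:4/7 = -5/12

[HYE]:[GCH] = -5/12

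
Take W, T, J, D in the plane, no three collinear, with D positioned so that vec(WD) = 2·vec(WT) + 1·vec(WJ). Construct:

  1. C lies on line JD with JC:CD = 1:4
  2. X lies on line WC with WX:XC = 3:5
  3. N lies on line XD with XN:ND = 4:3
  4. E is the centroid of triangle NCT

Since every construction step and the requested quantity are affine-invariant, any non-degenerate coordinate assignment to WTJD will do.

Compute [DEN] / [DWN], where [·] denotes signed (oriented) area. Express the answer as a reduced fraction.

[DEN]:[DWN] = 1/8

Choose coordinates W = (0, 0), T = (1, 0), J = (0, 1), D = (2, 1).
1. C lies on line JD with JC:CD = 1:4 ⇒ C = (2/5, 1)
2. X lies on line WC with WX:XC = 3:5 ⇒ X = (3/20, 3/8)
3. N lies on line XD with XN:ND = 4:3 ⇒ N = (169/140, 41/56)
4. E is the centroid of triangle NCT ⇒ E = (73/84, 97/168)
2·[DEN] = -9/280, 2·[DWN] = -9/35
[DEN]:[DWN] = -9/280:-9/35 = 1/8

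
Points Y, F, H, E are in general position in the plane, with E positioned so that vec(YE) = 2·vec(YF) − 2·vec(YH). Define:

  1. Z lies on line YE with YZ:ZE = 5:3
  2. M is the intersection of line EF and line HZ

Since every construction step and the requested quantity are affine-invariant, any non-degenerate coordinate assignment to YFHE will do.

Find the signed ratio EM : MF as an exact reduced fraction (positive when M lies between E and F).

Assign Y = (0, 0), F = (1, 0), H = (0, 1), E = (2, -2) — the answer is frame-independent, so this choice is without loss of generality.
1. Z lies on line YE with YZ:ZE = 5:3 ⇒ Z = (5/4, -5/4)
2. M is the intersection of line EF and line HZ ⇒ M = (5, -8)
M = E + t·(F−E) with t = -3, so EM:MF = t:(1−t) = -3:4

EM:MF = -3/4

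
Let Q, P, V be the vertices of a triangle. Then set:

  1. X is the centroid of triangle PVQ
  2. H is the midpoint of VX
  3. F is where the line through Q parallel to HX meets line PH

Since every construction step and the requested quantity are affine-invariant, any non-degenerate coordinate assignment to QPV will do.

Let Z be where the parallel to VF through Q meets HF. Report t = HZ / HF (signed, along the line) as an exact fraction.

t = -3

Set Q = (0, 0), P = (1, 0), V = (0, 1); any affine frame gives the same invariant.
1. X is the centroid of triangle PVQ ⇒ X = (1/3, 1/3)
2. H is the midpoint of VX ⇒ H = (1/6, 2/3)
3. F is where the line through Q parallel to HX meets line PH ⇒ F = (-2/3, 4/3)
through Q parallel to VF: direction (-2/3, 1/3); meets HF at Z = (8/3, -4/3)
Z = H + t·(F−H) with t = -3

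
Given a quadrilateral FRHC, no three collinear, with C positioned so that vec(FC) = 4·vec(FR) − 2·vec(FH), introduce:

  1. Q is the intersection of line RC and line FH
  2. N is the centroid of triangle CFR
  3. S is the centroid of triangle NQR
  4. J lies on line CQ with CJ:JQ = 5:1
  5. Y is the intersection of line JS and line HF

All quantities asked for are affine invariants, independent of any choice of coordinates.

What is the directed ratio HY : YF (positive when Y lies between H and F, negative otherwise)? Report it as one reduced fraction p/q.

HY:YF = 1/8

Assign F = (0, 0), R = (1, 0), H = (0, 1), C = (4, -2) — the answer is frame-independent, so this choice is without loss of generality.
1. Q is the intersection of line RC and line FH ⇒ Q = (0, 2/3)
2. N is the centroid of triangle CFR ⇒ N = (5/3, -2/3)
3. S is the centroid of triangle NQR ⇒ S = (8/9, 0)
4. J lies on line CQ with CJ:JQ = 5:1 ⇒ J = (2/3, 2/9)
5. Y is the intersection of line JS and line HF ⇒ Y = (0, 8/9)
Y = H + t·(F−H) with t = 1/9, so HY:YF = t:(1−t) = 1/9:8/9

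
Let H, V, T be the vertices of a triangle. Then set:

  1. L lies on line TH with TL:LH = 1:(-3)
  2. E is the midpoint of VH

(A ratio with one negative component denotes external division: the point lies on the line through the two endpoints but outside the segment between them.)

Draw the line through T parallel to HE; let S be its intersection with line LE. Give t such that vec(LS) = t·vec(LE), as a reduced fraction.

Assign H = (0, 0), V = (1, 0), T = (0, 1) — the answer is frame-independent, so this choice is without loss of generality.
1. L lies on line TH with TL:LH = 1:(-3) ⇒ L = (0, 3/2)
2. E is the midpoint of VH ⇒ E = (1/2, 0)
through T parallel to HE: direction (1/2, 0); meets LE at S = (1/6, 1)
S = L + t·(E−L) with t = 1/3

t = 1/3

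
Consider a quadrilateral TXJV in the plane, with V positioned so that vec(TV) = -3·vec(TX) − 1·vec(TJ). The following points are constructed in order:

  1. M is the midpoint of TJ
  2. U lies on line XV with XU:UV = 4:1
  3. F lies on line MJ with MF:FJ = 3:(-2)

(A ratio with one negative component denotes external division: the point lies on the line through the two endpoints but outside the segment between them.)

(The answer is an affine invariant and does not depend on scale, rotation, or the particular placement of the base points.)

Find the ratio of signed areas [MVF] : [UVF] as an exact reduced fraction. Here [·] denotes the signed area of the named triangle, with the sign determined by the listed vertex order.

[MVF]:[UVF] = 5/2

Work in coordinates with T = (0, 0), X = (1, 0), J = (0, 1), V = (-3, -1).
1. M is the midpoint of TJ ⇒ M = (0, 1/2)
2. U lies on line XV with XU:UV = 4:1 ⇒ U = (-11/5, -4/5)
3. F lies on line MJ with MF:FJ = 3:(-2) ⇒ F = (0, 2)
2·[MVF] = -9/2, 2·[UVF] = -9/5
[MVF]:[UVF] = -9/2:-9/5 = 5/2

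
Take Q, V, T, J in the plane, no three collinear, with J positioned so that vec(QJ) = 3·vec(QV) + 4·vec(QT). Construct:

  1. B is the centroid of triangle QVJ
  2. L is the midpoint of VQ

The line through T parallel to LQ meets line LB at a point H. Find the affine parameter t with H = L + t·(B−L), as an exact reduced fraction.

Work in coordinates with Q = (0, 0), V = (1, 0), T = (0, 1), J = (3, 4).
1. B is the centroid of triangle QVJ ⇒ B = (4/3, 4/3)
2. L is the midpoint of VQ ⇒ L = (1/2, 0)
through T parallel to LQ: direction (-1/2, 0); meets LB at H = (9/8, 1)
H = L + t·(B−L) with t = 3/4

t = 3/4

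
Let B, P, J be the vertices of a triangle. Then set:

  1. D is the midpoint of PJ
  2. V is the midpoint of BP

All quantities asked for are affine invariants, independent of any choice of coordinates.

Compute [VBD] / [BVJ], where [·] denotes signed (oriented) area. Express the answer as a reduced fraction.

Set B = (0, 0), P = (1, 0), J = (0, 1); any affine frame gives the same invariant.
1. D is the midpoint of PJ ⇒ D = (1/2, 1/2)
2. V is the midpoint of BP ⇒ V = (1/2, 0)
2·[VBD] = -1/4, 2·[BVJ] = 1/2
[VBD]:[BVJ] = -1/4:1/2 = -1/2

[VBD]:[BVJ] = -1/2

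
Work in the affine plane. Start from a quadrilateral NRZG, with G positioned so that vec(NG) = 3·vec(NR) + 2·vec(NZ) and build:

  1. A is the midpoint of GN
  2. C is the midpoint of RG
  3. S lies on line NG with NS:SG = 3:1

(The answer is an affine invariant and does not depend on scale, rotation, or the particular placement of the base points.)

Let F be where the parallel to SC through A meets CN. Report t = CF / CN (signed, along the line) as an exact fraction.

Work in coordinates with N = (0, 0), R = (1, 0), Z = (0, 1), G = (3, 2).
1. A is the midpoint of GN ⇒ A = (3/2, 1)
2. C is the midpoint of RG ⇒ C = (2, 1)
3. S lies on line NG with NS:SG = 3:1 ⇒ S = (9/4, 3/2)
through A parallel to SC: direction (-1/4, -1/2); meets CN at F = (4/3, 2/3)
F = C + t·(N−C) with t = 1/3

t = 1/3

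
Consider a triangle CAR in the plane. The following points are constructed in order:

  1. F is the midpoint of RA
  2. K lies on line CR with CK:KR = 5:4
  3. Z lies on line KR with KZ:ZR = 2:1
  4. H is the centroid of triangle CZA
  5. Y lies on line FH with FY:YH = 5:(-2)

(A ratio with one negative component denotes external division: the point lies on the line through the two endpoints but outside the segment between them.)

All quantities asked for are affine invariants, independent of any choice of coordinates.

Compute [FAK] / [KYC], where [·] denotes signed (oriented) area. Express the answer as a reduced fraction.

[FAK]:[KYC] = 9/5

Choose coordinates C = (0, 0), A = (1, 0), R = (0, 1).
1. F is the midpoint of RA ⇒ F = (1/2, 1/2)
2. K lies on line CR with CK:KR = 5:4 ⇒ K = (0, 5/9)
3. Z lies on line KR with KZ:ZR = 2:1 ⇒ Z = (0, 23/27)
4. H is the centroid of triangle CZA ⇒ H = (1/3, 23/81)
5. Y lies on line FH with FY:YH = 5:(-2) ⇒ Y = (2/9, 34/243)
2·[FAK] = -2/9, 2·[KYC] = -10/81
[FAK]:[KYC] = -2/9:-10/81 = 9/5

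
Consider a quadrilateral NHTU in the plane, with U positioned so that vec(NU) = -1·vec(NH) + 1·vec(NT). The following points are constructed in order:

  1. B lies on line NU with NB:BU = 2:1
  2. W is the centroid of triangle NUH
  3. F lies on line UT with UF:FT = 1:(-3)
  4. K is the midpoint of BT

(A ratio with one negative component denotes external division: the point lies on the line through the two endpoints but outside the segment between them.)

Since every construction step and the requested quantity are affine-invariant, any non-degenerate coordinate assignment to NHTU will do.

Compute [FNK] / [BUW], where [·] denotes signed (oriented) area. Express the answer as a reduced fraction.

Work in coordinates with N = (0, 0), H = (1, 0), T = (0, 1), U = (-1, 1).
1. B lies on line NU with NB:BU = 2:1 ⇒ B = (-2/3, 2/3)
2. W is the centroid of triangle NUH ⇒ W = (0, 1/3)
3. F lies on line UT with UF:FT = 1:(-3) ⇒ F = (-3/2, 1)
4. K is the midpoint of BT ⇒ K = (-1/3, 5/6)
2·[FNK] = 11/12, 2·[BUW] = -1/9
[FNK]:[BUW] = 11/12:-1/9 = -33/4

[FNK]:[BUW] = -33/4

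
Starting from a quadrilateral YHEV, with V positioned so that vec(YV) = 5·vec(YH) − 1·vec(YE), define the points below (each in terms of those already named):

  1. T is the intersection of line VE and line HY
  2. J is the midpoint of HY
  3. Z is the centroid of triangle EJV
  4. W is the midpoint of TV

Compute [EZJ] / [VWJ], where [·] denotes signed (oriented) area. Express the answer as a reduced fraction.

Set Y = (0, 0), H = (1, 0), E = (0, 1), V = (5, -1); any affine frame gives the same invariant.
1. T is the intersection of line VE and line HY ⇒ T = (5/2, 0)
2. J is the midpoint of HY ⇒ J = (1/2, 0)
3. Z is the centroid of triangle EJV ⇒ Z = (11/6, 0)
4. W is the midpoint of TV ⇒ W = (15/4, -1/2)
2·[EZJ] = -4/3, 2·[VWJ] = 1
[EZJ]:[VWJ] = -4/3:1 = -4/3

[EZJ]:[VWJ] = -4/3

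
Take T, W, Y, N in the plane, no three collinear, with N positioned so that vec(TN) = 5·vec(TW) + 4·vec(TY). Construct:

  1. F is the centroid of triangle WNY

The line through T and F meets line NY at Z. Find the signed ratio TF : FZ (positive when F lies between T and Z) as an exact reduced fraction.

Set T = (0, 0), W = (1, 0), Y = (0, 1), N = (5, 4); any affine frame gives the same invariant.
1. F is the centroid of triangle WNY ⇒ F = (2, 5/3)
line TF meets NY at Z = (30/7, 25/7)
F = T + t·(Z−T) with t = 7/15, so TF:FZ = 7/15:8/15

TF:FZ = 7/8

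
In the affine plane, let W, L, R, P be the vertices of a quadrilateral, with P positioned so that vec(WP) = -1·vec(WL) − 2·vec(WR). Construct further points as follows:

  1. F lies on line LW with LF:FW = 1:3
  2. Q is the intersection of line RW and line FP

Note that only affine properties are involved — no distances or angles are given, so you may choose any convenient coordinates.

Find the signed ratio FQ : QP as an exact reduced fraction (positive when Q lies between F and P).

Assign W = (0, 0), L = (1, 0), R = (0, 1), P = (-1, -2) — the answer is frame-independent, so this choice is without loss of generality.
1. F lies on line LW with LF:FW = 1:3 ⇒ F = (3/4, 0)
2. Q is the intersection of line RW and line FP ⇒ Q = (0, -6/7)
Q = F + t·(P−F) with t = 3/7, so FQ:QP = t:(1−t) = 3/7:4/7

FQ:QP = 3/4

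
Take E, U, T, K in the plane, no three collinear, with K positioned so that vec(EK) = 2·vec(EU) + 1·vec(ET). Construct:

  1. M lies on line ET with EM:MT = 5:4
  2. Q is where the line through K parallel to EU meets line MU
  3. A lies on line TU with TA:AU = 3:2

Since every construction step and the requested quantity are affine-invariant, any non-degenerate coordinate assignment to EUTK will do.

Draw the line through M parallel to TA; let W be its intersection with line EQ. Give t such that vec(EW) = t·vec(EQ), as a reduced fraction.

t = 25/9

Assign E = (0, 0), U = (1, 0), T = (0, 1), K = (2, 1) — the answer is frame-independent, so this choice is without loss of generality.
1. M lies on line ET with EM:MT = 5:4 ⇒ M = (0, 5/9)
2. Q is where the line through K parallel to EU meets line MU ⇒ Q = (-4/5, 1)
3. A lies on line TU with TA:AU = 3:2 ⇒ A = (3/5, 2/5)
through M parallel to TA: direction (3/5, -3/5); meets EQ at W = (-20/9, 25/9)
W = E + t·(Q−E) with t = 25/9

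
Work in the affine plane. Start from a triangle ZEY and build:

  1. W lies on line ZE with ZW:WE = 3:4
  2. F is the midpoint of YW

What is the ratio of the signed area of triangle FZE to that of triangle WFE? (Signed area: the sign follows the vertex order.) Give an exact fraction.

Assign Z = (0, 0), E = (1, 0), Y = (0, 1) — the answer is frame-independent, so this choice is without loss of generality.
1. W lies on line ZE with ZW:WE = 3:4 ⇒ W = (3/7, 0)
2. F is the midpoint of YW ⇒ F = (3/14, 1/2)
2·[FZE] = 1/2, 2·[WFE] = -2/7
[FZE]:[WFE] = 1/2:-2/7 = -7/4

[FZE]:[WFE] = -7/4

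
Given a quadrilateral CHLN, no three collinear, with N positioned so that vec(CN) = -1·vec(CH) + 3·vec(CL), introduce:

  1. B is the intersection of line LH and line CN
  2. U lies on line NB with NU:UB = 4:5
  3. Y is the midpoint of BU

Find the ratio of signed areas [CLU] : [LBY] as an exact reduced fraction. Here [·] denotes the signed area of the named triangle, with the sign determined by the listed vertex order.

Set C = (0, 0), H = (1, 0), L = (0, 1), N = (-1, 3); any affine frame gives the same invariant.
1. B is the intersection of line LH and line CN ⇒ B = (-1/2, 3/2)
2. U lies on line NB with NU:UB = 4:5 ⇒ U = (-7/9, 7/3)
3. Y is the midpoint of BU ⇒ Y = (-23/36, 23/12)
2·[CLU] = 7/9, 2·[LBY] = -5/36
[CLU]:[LBY] = 7/9:-5/36 = -28/5

[CLU]:[LBY] = -28/5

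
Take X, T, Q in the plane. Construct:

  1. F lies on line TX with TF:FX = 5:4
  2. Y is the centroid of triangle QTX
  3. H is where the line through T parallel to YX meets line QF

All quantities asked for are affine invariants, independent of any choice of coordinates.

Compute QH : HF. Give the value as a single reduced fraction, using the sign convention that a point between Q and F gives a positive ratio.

Work in coordinates with X = (0, 0), T = (1, 0), Q = (0, 1).
1. F lies on line TX with TF:FX = 5:4 ⇒ F = (4/9, 0)
2. Y is the centroid of triangle QTX ⇒ Y = (1/3, 1/3)
3. H is where the line through T parallel to YX meets line QF ⇒ H = (8/13, -5/13)
H = Q + t·(F−Q) with t = 18/13, so QH:HF = t:(1−t) = 18/13:-5/13

QH:HF = -18/5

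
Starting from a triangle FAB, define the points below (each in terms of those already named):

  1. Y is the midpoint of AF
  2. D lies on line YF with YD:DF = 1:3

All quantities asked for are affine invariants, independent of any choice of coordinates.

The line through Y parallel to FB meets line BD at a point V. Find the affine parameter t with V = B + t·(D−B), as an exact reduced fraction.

Assign F = (0, 0), A = (1, 0), B = (0, 1) — the answer is frame-independent, so this choice is without loss of generality.
1. Y is the midpoint of AF ⇒ Y = (1/2, 0)
2. D lies on line YF with YD:DF = 1:3 ⇒ D = (3/8, 0)
through Y parallel to FB: direction (0, 1); meets BD at V = (1/2, -1/3)
V = B + t·(D−B) with t = 4/3

t = 4/3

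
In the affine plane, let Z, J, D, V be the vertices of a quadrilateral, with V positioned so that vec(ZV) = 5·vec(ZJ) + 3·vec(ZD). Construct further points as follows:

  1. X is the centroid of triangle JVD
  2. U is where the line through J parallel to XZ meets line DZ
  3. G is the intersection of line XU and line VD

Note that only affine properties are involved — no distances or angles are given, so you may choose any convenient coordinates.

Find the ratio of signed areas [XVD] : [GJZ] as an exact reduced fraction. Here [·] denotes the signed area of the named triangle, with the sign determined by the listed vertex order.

[XVD]:[GJZ] = -21/19

Set Z = (0, 0), J = (1, 0), D = (0, 1), V = (5, 3); any affine frame gives the same invariant.
1. X is the centroid of triangle JVD ⇒ X = (2, 4/3)
2. U is where the line through J parallel to XZ meets line DZ ⇒ U = (0, -2/3)
3. G is the intersection of line XU and line VD ⇒ G = (25/9, 19/9)
2·[XVD] = 7/3, 2·[GJZ] = -19/9
[XVD]:[GJZ] = 7/3:-19/9 = -21/19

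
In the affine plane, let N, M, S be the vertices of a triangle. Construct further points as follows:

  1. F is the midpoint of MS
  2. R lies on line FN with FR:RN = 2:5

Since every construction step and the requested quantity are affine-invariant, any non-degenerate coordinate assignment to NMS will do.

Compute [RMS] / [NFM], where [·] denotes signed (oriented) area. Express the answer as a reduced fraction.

Set N = (0, 0), M = (1, 0), S = (0, 1); any affine frame gives the same invariant.
1. F is the midpoint of MS ⇒ F = (1/2, 1/2)
2. R lies on line FN with FR:RN = 2:5 ⇒ R = (5/14, 5/14)
2·[RMS] = 2/7, 2·[NFM] = -1/2
[RMS]:[NFM] = 2/7:-1/2 = -4/7

[RMS]:[NFM] = -4/7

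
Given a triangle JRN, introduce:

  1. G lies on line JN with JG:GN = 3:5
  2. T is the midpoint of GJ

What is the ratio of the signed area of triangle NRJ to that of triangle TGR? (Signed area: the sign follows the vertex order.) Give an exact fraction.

[NRJ]:[TGR] = 16/3

Choose coordinates J = (0, 0), R = (1, 0), N = (0, 1).
1. G lies on line JN with JG:GN = 3:5 ⇒ G = (0, 3/8)
2. T is the midpoint of GJ ⇒ T = (0, 3/16)
2·[NRJ] = -1, 2·[TGR] = -3/16
[NRJ]:[TGR] = -1:-3/16 = 16/3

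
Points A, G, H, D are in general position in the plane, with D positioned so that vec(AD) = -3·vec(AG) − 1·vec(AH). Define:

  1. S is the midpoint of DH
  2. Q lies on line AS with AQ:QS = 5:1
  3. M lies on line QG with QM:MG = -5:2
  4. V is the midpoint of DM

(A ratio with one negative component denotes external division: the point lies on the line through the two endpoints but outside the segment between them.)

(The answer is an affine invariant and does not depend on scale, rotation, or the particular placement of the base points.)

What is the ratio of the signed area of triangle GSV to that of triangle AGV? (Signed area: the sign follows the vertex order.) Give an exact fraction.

Work in coordinates with A = (0, 0), G = (1, 0), H = (0, 1), D = (-3, -1).
1. S is the midpoint of DH ⇒ S = (-3/2, 0)
2. Q lies on line AS with AQ:QS = 5:1 ⇒ Q = (-5/4, 0)
3. M lies on line QG with QM:MG = -5:2 ⇒ M = (5/2, 0)
4. V is the midpoint of DM ⇒ V = (-1/4, -1/2)
2·[GSV] = 5/4, 2·[AGV] = -1/2
[GSV]:[AGV] = 5/4:-1/2 = -5/2

[GSV]:[AGV] = -5/2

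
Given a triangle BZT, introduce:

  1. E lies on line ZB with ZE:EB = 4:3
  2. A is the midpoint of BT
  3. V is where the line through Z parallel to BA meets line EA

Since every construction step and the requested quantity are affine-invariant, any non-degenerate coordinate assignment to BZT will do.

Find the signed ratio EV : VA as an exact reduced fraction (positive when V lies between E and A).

EV:VA = -4/7

Assign B = (0, 0), Z = (1, 0), T = (0, 1) — the answer is frame-independent, so this choice is without loss of generality.
1. E lies on line ZB with ZE:EB = 4:3 ⇒ E = (3/7, 0)
2. A is the midpoint of BT ⇒ A = (0, 1/2)
3. V is where the line through Z parallel to BA meets line EA ⇒ V = (1, -2/3)
V = E + t·(A−E) with t = -4/3, so EV:VA = t:(1−t) = -4/3:7/3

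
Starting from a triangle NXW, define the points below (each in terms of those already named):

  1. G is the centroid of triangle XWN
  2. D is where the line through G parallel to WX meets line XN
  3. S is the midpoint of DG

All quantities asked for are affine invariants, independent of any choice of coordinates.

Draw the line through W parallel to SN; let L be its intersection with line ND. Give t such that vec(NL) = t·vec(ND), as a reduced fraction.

Choose coordinates N = (0, 0), X = (1, 0), W = (0, 1).
1. G is the centroid of triangle XWN ⇒ G = (1/3, 1/3)
2. D is where the line through G parallel to WX meets line XN ⇒ D = (2/3, 0)
3. S is the midpoint of DG ⇒ S = (1/2, 1/6)
through W parallel to SN: direction (-1/2, -1/6); meets ND at L = (-3, 0)
L = N + t·(D−N) with t = -9/2

t = -9/2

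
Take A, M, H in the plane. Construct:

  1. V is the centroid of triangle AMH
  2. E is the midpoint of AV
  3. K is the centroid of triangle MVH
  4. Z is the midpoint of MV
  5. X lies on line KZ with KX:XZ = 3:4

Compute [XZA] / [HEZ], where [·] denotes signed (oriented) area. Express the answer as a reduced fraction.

[XZA]:[HEZ] = -32/105

Set A = (0, 0), M = (1, 0), H = (0, 1); any affine frame gives the same invariant.
1. V is the centroid of triangle AMH ⇒ V = (1/3, 1/3)
2. E is the midpoint of AV ⇒ E = (1/6, 1/6)
3. K is the centroid of triangle MVH ⇒ K = (4/9, 4/9)
4. Z is the midpoint of MV ⇒ Z = (2/3, 1/6)
5. X lies on line KZ with KX:XZ = 3:4 ⇒ X = (34/63, 41/126)
2·[XZA] = -8/63, 2·[HEZ] = 5/12
[XZA]:[HEZ] = -8/63:5/12 = -32/105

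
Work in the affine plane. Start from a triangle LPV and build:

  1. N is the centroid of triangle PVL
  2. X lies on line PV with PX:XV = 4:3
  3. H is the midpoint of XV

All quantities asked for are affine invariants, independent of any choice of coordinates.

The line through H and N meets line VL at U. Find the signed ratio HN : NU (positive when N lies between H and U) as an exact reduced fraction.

HN:NU = -5/14

Assign L = (0, 0), P = (1, 0), V = (0, 1) — the answer is frame-independent, so this choice is without loss of generality.
1. N is the centroid of triangle PVL ⇒ N = (1/3, 1/3)
2. X lies on line PV with PX:XV = 4:3 ⇒ X = (3/7, 4/7)
3. H is the midpoint of XV ⇒ H = (3/14, 11/14)
line HN meets VL at U = (0, 8/5)
N = H + t·(U−H) with t = -5/9, so HN:NU = -5/9:14/9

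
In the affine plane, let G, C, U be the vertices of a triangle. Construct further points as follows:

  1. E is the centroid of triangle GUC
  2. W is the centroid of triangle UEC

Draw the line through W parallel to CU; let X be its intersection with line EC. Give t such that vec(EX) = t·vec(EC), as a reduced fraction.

t = 2/3

Set G = (0, 0), C = (1, 0), U = (0, 1); any affine frame gives the same invariant.
1. E is the centroid of triangle GUC ⇒ E = (1/3, 1/3)
2. W is the centroid of triangle UEC ⇒ W = (4/9, 4/9)
through W parallel to CU: direction (-1, 1); meets EC at X = (7/9, 1/9)
X = E + t·(C−E) with t = 2/3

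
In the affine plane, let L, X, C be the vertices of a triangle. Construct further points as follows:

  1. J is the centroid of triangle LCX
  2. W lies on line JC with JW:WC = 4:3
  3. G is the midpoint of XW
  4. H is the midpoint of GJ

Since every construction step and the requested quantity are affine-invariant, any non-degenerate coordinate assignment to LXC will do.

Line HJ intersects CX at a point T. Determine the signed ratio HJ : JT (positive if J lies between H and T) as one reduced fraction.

Work in coordinates with L = (0, 0), X = (1, 0), C = (0, 1).
1. J is the centroid of triangle LCX ⇒ J = (1/3, 1/3)
2. W lies on line JC with JW:WC = 4:3 ⇒ W = (1/7, 5/7)
3. G is the midpoint of XW ⇒ G = (4/7, 5/14)
4. H is the midpoint of GJ ⇒ H = (19/42, 29/84)
line HJ meets CX at T = (7/11, 4/11)
J = H + t·(T−H) with t = -11/17, so HJ:JT = -11/17:28/17

HJ:JT = -11/28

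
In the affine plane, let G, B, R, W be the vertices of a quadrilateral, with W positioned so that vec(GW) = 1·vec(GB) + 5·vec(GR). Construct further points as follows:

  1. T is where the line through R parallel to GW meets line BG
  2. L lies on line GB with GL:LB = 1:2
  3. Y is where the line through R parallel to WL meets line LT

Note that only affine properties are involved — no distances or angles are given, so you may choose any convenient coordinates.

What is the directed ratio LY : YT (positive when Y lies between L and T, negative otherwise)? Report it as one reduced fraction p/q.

LY:YT = 7

Choose coordinates G = (0, 0), B = (1, 0), R = (0, 1), W = (1, 5).
1. T is where the line through R parallel to GW meets line BG ⇒ T = (-1/5, 0)
2. L lies on line GB with GL:LB = 1:2 ⇒ L = (1/3, 0)
3. Y is where the line through R parallel to WL meets line LT ⇒ Y = (-2/15, 0)
Y = L + t·(T−L) with t = 7/8, so LY:YT = t:(1−t) = 7/8:1/8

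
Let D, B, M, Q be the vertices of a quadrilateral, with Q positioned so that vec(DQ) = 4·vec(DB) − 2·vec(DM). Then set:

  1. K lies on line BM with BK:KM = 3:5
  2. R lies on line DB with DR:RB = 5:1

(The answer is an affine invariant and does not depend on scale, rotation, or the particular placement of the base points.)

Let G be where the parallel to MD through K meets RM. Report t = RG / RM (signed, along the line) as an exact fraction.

t = 1/4

Set D = (0, 0), B = (1, 0), M = (0, 1), Q = (4, -2); any affine frame gives the same invariant.
1. K lies on line BM with BK:KM = 3:5 ⇒ K = (5/8, 3/8)
2. R lies on line DB with DR:RB = 5:1 ⇒ R = (5/6, 0)
through K parallel to MD: direction (0, -1); meets RM at G = (5/8, 1/4)
G = R + t·(M−R) with t = 1/4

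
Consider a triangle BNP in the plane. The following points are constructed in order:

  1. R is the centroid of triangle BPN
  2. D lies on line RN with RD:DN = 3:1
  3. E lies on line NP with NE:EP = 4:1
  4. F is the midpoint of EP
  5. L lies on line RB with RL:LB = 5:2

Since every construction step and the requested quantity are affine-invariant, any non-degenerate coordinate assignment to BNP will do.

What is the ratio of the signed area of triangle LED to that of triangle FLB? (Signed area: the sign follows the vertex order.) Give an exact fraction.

[LED]:[FLB] = 219/32

Set B = (0, 0), N = (1, 0), P = (0, 1); any affine frame gives the same invariant.
1. R is the centroid of triangle BPN ⇒ R = (1/3, 1/3)
2. D lies on line RN with RD:DN = 3:1 ⇒ D = (5/6, 1/12)
3. E lies on line NP with NE:EP = 4:1 ⇒ E = (1/5, 4/5)
4. F is the midpoint of EP ⇒ F = (1/10, 9/10)
5. L lies on line RB with RL:LB = 5:2 ⇒ L = (2/21, 2/21)
2·[LED] = -73/140, 2·[FLB] = -8/105
[LED]:[FLB] = -73/140:-8/105 = 219/32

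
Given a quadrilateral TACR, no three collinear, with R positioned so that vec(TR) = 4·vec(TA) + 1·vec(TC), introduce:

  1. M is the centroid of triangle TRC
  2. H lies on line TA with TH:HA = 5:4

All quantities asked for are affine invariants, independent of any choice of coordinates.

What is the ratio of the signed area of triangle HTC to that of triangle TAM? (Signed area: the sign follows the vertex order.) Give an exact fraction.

Work in coordinates with T = (0, 0), A = (1, 0), C = (0, 1), R = (4, 1).
1. M is the centroid of triangle TRC ⇒ M = (4/3, 2/3)
2. H lies on line TA with TH:HA = 5:4 ⇒ H = (5/9, 0)
2·[HTC] = -5/9, 2·[TAM] = 2/3
[HTC]:[TAM] = -5/9:2/3 = -5/6

[HTC]:[TAM] = -5/6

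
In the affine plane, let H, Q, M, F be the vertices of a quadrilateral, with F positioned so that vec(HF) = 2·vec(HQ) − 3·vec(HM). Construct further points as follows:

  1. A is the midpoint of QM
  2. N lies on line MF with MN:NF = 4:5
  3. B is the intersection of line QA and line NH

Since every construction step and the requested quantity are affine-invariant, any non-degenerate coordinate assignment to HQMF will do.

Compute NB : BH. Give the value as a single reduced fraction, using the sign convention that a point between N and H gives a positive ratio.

Assign H = (0, 0), Q = (1, 0), M = (0, 1), F = (2, -3) — the answer is frame-independent, so this choice is without loss of generality.
1. A is the midpoint of QM ⇒ A = (1/2, 1/2)
2. N lies on line MF with MN:NF = 4:5 ⇒ N = (8/9, -7/9)
3. B is the intersection of line QA and line NH ⇒ B = (8, -7)
B = N + t·(H−N) with t = -8, so NB:BH = t:(1−t) = -8:9

NB:BH = -8/9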